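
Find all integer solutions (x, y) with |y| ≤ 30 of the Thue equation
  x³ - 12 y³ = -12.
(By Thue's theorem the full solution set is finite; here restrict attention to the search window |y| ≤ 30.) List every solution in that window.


The equation is x³ - 12y³ = -12. For fixed y, x³ = 12·y³ − 12, so a solution requires the RHS to be a perfect cube.
Strategy: iterate y from -30 to 30, compute RHS = 12·y³ − 12, and check whether it is a (positive or negative) perfect cube.
Check small values of y:
  y = 0: RHS = -12 is not a perfect cube.
  y = 1: RHS = 0 = (0)³ ⇒ x = 0 works.
  y = -1: RHS = -24 is not a perfect cube.
  y = 2: RHS = 84 is not a perfect cube.
  y = -2: RHS = -108 is not a perfect cube.
  y = 3: RHS = 312 is not a perfect cube.
  y = -3: RHS = -336 is not a perfect cube.
Continuing the search up to |y| = 30 finds no further solutions beyond those listed.
Collected solutions: (0, 1).

Solutions (with |y| ≤ 30): (0, 1).


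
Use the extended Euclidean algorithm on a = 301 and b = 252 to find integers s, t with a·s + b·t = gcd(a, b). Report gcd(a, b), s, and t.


Euclidean algorithm on (301, 252) — divide until remainder is 0:
  301 = 1 · 252 + 49
  252 = 5 · 49 + 7
  49 = 7 · 7 + 0
gcd(301, 252) = 7.
Track Bezout coefficients alongside the remainders: start with r₀ = 301 = a·1 + b·0 (s = 1, t = 0) and r₁ = 252 = a·0 + b·1 (s = 0, t = 1); each new remainder r_{k+1} = r_{k-1} − q_k·r_k inherits s_{k+1} = s_{k-1} − q_k·s_k, t_{k+1} = t_{k-1} − q_k·t_k, so r_k = a·s_k + b·t_k at every step:
  q = 1: r = 49, s = 1 − 1·0 = 1, t = 0 − 1·1 = -1  (check: 301·1 + 252·(-1) = 49)
  q = 5: r = 7, s = 0 − 5·1 = -5, t = 1 − 5·(-1) = 6  (check: 301·(-5) + 252·6 = 7)
The row with r = 7 (the gcd) gives the Bezout coefficients s = -5, t = 6.
Result: 301 · (-5) + 252 · (6) = 7.

gcd(301, 252) = 7; s = -5, t = 6 (check: 301·(-5) + 252·6 = 7).


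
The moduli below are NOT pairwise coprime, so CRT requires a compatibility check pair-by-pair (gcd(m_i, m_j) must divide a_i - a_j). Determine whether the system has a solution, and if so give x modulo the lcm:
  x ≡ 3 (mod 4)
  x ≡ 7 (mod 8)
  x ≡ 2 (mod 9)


Moduli 4, 8, 9 are not pairwise coprime, so CRT works modulo lcm(m_i) when all pairwise compatibility conditions hold.
Pairwise compatibility: gcd(m_i, m_j) must divide a_i - a_j for every pair.
Merge one congruence at a time:
  Start: x ≡ 3 (mod 4).
  Combine with x ≡ 7 (mod 8): gcd(4, 8) = 4; 7 - 3 = 4, which IS divisible by 4, so compatible.
    Write x = 3 + 4·t and substitute into x ≡ 7 (mod 8): 4·t ≡ 7 − 3 = 4 (mod 8).
    Divide the congruence (and modulus) by g = 4: 1·t ≡ 1 (mod 2).
    So t ≡ 1 (mod 2).
    Then x = 3 + 4·1 = 7, valid modulo lcm(4, 8) = 8: x ≡ 7 (mod 8).
  Combine with x ≡ 2 (mod 9): gcd(8, 9) = 1; 2 - 7 = -5, which IS divisible by 1, so compatible.
    Write x = 7 + 8·t and substitute into x ≡ 2 (mod 9): 8·t ≡ 2 − 7 = -5 (mod 9).
    Reduce coefficients mod 9: 8·t ≡ 4 (mod 9).
    The inverse of 8 mod 9 is 8 (since 8·8 = 64 = 7·9 + 1), so t ≡ 8·4 = 32 ≡ 5 (mod 9).
    Then x = 7 + 8·5 = 47, valid modulo lcm(8, 9) = 72: x ≡ 47 (mod 72).
Verify: 47 mod 4 = 3, 47 mod 8 = 7, 47 mod 9 = 2.

x ≡ 47 (mod 72).


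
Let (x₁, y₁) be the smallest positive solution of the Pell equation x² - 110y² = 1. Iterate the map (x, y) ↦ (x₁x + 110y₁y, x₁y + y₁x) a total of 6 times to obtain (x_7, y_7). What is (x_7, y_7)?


Step 1: Find the fundamental solution (x₁, y₁) of x² - 110y² = 1.
  Expand √110 as a continued fraction. a₀ = ⌊√110⌋ = 10; iterate m_{k+1} = d_k·a_k − m_k, d_{k+1} = (110 − m_{k+1}²)/d_k, a_{k+1} = ⌊(a₀ + m_{k+1})/d_{k+1}⌋ (starting m₀ = 0, d₀ = 1), with convergents p_k = a_k·p_{k-1} + p_{k-2}, q_k = a_k·q_{k-1} + q_{k-2} (p₋₁ = 1, q₋₁ = 0):
  k = 0: a₀ = 10; p₀/q₀ = 10/1; p₀² − 110·q₀² = 100 − 110 = -10.
  k = 1: m = 10, d = 10, a = ⌊(10 + 10)/10⌋ = 2; p/q = (2·10 + 1)/(2·1 + 0) = 21/2; p² − 110·q² = 441 − 440 = 1.
  The first convergent with p² − 110·q² = 1 gives the fundamental solution (x₁, y₁) = (21, 2).
Step 2: Apply the recurrence (x_{n+1}, y_{n+1}) = (x₁x_n + 110y₁y_n, x₁y_n + y₁x_n) repeatedly.
  From (x_1, y_1) = (21, 2): x_2 = 21·21 + 110·2·2 = 881; y_2 = 21·2 + 2·21 = 84.
  From (x_2, y_2) = (881, 84): x_3 = 21·881 + 110·2·84 = 36981; y_3 = 21·84 + 2·881 = 3526.
  From (x_3, y_3) = (36981, 3526): x_4 = 21·36981 + 110·2·3526 = 1552321; y_4 = 21·3526 + 2·36981 = 148008.
  From (x_4, y_4) = (1552321, 148008): x_5 = 21·1552321 + 110·2·148008 = 65160501; y_5 = 21·148008 + 2·1552321 = 6212810.
  From (x_5, y_5) = (65160501, 6212810): x_6 = 21·65160501 + 110·2·6212810 = 2735188721; y_6 = 21·6212810 + 2·65160501 = 260790012.
  From (x_6, y_6) = (2735188721, 260790012): x_7 = 21·2735188721 + 110·2·260790012 = 114812765781; y_7 = 21·260790012 + 2·2735188721 = 10946967694.
Step 3: Verify x_7² - 110·y_7² = 13181971186282764539961 - 13181971186282764539960 = 1 (should be 1). ✓

(x_1, y_1) = (21, 2); (x_7, y_7) = (114812765781, 10946967694).


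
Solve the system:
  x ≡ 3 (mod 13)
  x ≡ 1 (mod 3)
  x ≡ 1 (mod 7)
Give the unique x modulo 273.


Moduli 13, 3, 7 are pairwise coprime; by CRT there is a unique solution modulo M = 13 · 3 · 7 = 273.
Solve pairwise, accumulating the modulus:
  Start with x ≡ 3 (mod 13).
  Combine with x ≡ 1 (mod 3): since gcd(13, 3) = 1, we get a unique residue mod 39.
    Write x = 3 + 13·t and substitute into x ≡ 1 (mod 3): 13·t ≡ 1 − 3 = -2 (mod 3).
    Reduce coefficients mod 3: 1·t ≡ 1 (mod 3).
    So t ≡ 1 (mod 3).
    Then x = 3 + 13·1 = 16, valid modulo lcm(13, 3) = 39: x ≡ 16 (mod 39).
  Combine with x ≡ 1 (mod 7): since gcd(39, 7) = 1, we get a unique residue mod 273.
    Write x = 16 + 39·t and substitute into x ≡ 1 (mod 7): 39·t ≡ 1 − 16 = -15 (mod 7).
    Reduce coefficients mod 7: 4·t ≡ 6 (mod 7).
    The inverse of 4 mod 7 is 2 (since 4·2 = 8 = 1·7 + 1), so t ≡ 2·6 = 12 ≡ 5 (mod 7).
    Then x = 16 + 39·5 = 211, valid modulo lcm(39, 7) = 273: x ≡ 211 (mod 273).
Verify: 211 mod 13 = 3 ✓, 211 mod 3 = 1 ✓, 211 mod 7 = 1 ✓.

x ≡ 211 (mod 273).


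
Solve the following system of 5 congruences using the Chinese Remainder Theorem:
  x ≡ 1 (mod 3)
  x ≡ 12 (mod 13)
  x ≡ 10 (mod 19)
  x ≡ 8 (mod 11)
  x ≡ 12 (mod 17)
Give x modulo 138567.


Product of moduli M = 3 · 13 · 19 · 11 · 17 = 138567.
Merge one congruence at a time:
  Start: x ≡ 1 (mod 3).
  Combine with x ≡ 12 (mod 13); new modulus lcm = 39.
    Write x = 1 + 3·t and substitute into x ≡ 12 (mod 13): 3·t ≡ 12 − 1 = 11 (mod 13).
    The inverse of 3 mod 13 is 9 (since 3·9 = 27 = 2·13 + 1), so t ≡ 9·11 = 99 ≡ 8 (mod 13).
    Then x = 1 + 3·8 = 25, valid modulo lcm(3, 13) = 39: x ≡ 25 (mod 39).
  Combine with x ≡ 10 (mod 19); new modulus lcm = 741.
    Write x = 25 + 39·t and substitute into x ≡ 10 (mod 19): 39·t ≡ 10 − 25 = -15 (mod 19).
    Reduce coefficients mod 19: 1·t ≡ 4 (mod 19).
    So t ≡ 4 (mod 19).
    Then x = 25 + 39·4 = 181, valid modulo lcm(39, 19) = 741: x ≡ 181 (mod 741).
  Combine with x ≡ 8 (mod 11); new modulus lcm = 8151.
    Write x = 181 + 741·t and substitute into x ≡ 8 (mod 11): 741·t ≡ 8 − 181 = -173 (mod 11).
    Reduce coefficients mod 11: 4·t ≡ 3 (mod 11).
    The inverse of 4 mod 11 is 3 (since 4·3 = 12 = 1·11 + 1), so t ≡ 3·3 = 9 ≡ 9 (mod 11).
    Then x = 181 + 741·9 = 6850, valid modulo lcm(741, 11) = 8151: x ≡ 6850 (mod 8151).
  Combine with x ≡ 12 (mod 17); new modulus lcm = 138567.
    Write x = 6850 + 8151·t and substitute into x ≡ 12 (mod 17): 8151·t ≡ 12 − 6850 = -6838 (mod 17).
    Reduce coefficients mod 17: 8·t ≡ 13 (mod 17).
    The inverse of 8 mod 17 is 15 (since 8·15 = 120 = 7·17 + 1), so t ≡ 15·13 = 195 ≡ 8 (mod 17).
    Then x = 6850 + 8151·8 = 72058, valid modulo lcm(8151, 17) = 138567: x ≡ 72058 (mod 138567).
Verify against each original: 72058 mod 3 = 1, 72058 mod 13 = 12, 72058 mod 19 = 10, 72058 mod 11 = 8, 72058 mod 17 = 12.

x ≡ 72058 (mod 138567).


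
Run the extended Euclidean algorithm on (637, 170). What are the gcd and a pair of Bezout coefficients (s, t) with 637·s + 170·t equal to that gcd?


Euclidean algorithm on (637, 170) — divide until remainder is 0:
  637 = 3 · 170 + 127
  170 = 1 · 127 + 43
  127 = 2 · 43 + 41
  43 = 1 · 41 + 2
  41 = 20 · 2 + 1
  2 = 2 · 1 + 0
gcd(637, 170) = 1.
Track Bezout coefficients alongside the remainders: start with r₀ = 637 = a·1 + b·0 (s = 1, t = 0) and r₁ = 170 = a·0 + b·1 (s = 0, t = 1); each new remainder r_{k+1} = r_{k-1} − q_k·r_k inherits s_{k+1} = s_{k-1} − q_k·s_k, t_{k+1} = t_{k-1} − q_k·t_k, so r_k = a·s_k + b·t_k at every step:
  q = 3: r = 127, s = 1 − 3·0 = 1, t = 0 − 3·1 = -3  (check: 637·1 + 170·(-3) = 127)
  q = 1: r = 43, s = 0 − 1·1 = -1, t = 1 − 1·(-3) = 4  (check: 637·(-1) + 170·4 = 43)
  q = 2: r = 41, s = 1 − 2·(-1) = 3, t = -3 − 2·4 = -11  (check: 637·3 + 170·(-11) = 41)
  q = 1: r = 2, s = -1 − 1·3 = -4, t = 4 − 1·(-11) = 15  (check: 637·(-4) + 170·15 = 2)
  q = 20: r = 1, s = 3 − 20·(-4) = 83, t = -11 − 20·15 = -311  (check: 637·83 + 170·(-311) = 1)
The row with r = 1 (the gcd) gives the Bezout coefficients s = 83, t = -311.
Result: 637 · (83) + 170 · (-311) = 1.

gcd(637, 170) = 1; s = 83, t = -311 (check: 637·83 + 170·(-311) = 1).


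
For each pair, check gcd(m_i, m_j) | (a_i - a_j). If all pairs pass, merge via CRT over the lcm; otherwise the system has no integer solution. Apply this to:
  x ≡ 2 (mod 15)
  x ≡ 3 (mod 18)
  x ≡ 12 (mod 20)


Moduli 15, 18, 20 are not pairwise coprime, so CRT works modulo lcm(m_i) when all pairwise compatibility conditions hold.
Pairwise compatibility: gcd(m_i, m_j) must divide a_i - a_j for every pair.
Merge one congruence at a time:
  Start: x ≡ 2 (mod 15).
  Combine with x ≡ 3 (mod 18): gcd(15, 18) = 3, and 3 - 2 = 1 is NOT divisible by 3.
    ⇒ system is inconsistent (no integer solution).

No solution (the system is inconsistent).


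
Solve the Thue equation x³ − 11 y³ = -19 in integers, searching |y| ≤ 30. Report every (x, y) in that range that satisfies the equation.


The equation is x³ - 11y³ = -19. For fixed y, x³ = 11·y³ − 19, so a solution requires the RHS to be a perfect cube.
Strategy: iterate y from -30 to 30, compute RHS = 11·y³ − 19, and check whether it is a (positive or negative) perfect cube.
Check small values of y:
  y = 0: RHS = -19 is not a perfect cube.
  y = 1: RHS = -8 = (-2)³ ⇒ x = -2 works.
  y = -1: RHS = -30 is not a perfect cube.
  y = 2: RHS = 69 is not a perfect cube.
  y = -2: RHS = -107 is not a perfect cube.
  y = 3: RHS = 278 is not a perfect cube.
  y = -3: RHS = -316 is not a perfect cube.
Continuing, at y = 9: RHS = 8000 = (20)³ ⇒ x = 20 works.
Searching the remaining y in |y| ≤ 30 finds no further solutions.
Collected solutions: (-2, 1), (20, 9).

Solutions (with |y| ≤ 30): (-2, 1), (20, 9).


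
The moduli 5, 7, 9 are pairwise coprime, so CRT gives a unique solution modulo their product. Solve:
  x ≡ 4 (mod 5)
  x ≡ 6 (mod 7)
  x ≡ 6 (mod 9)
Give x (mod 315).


Moduli 5, 7, 9 are pairwise coprime; by CRT there is a unique solution modulo M = 5 · 7 · 9 = 315.
Solve pairwise, accumulating the modulus:
  Start with x ≡ 4 (mod 5).
  Combine with x ≡ 6 (mod 7): since gcd(5, 7) = 1, we get a unique residue mod 35.
    Write x = 4 + 5·t and substitute into x ≡ 6 (mod 7): 5·t ≡ 6 − 4 = 2 (mod 7).
    The inverse of 5 mod 7 is 3 (since 5·3 = 15 = 2·7 + 1), so t ≡ 3·2 = 6 ≡ 6 (mod 7).
    Then x = 4 + 5·6 = 34, valid modulo lcm(5, 7) = 35: x ≡ 34 (mod 35).
  Combine with x ≡ 6 (mod 9): since gcd(35, 9) = 1, we get a unique residue mod 315.
    Write x = 34 + 35·t and substitute into x ≡ 6 (mod 9): 35·t ≡ 6 − 34 = -28 (mod 9).
    Reduce coefficients mod 9: 8·t ≡ 8 (mod 9).
    The inverse of 8 mod 9 is 8 (since 8·8 = 64 = 7·9 + 1), so t ≡ 8·8 = 64 ≡ 1 (mod 9).
    Then x = 34 + 35·1 = 69, valid modulo lcm(35, 9) = 315: x ≡ 69 (mod 315).
Verify: 69 mod 5 = 4 ✓, 69 mod 7 = 6 ✓, 69 mod 9 = 6 ✓.

x ≡ 69 (mod 315).


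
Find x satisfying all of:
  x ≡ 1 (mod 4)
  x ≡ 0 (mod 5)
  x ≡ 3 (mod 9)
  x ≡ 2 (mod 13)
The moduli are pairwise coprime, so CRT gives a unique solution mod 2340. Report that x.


Product of moduli M = 4 · 5 · 9 · 13 = 2340.
Merge one congruence at a time:
  Start: x ≡ 1 (mod 4).
  Combine with x ≡ 0 (mod 5); new modulus lcm = 20.
    Write x = 1 + 4·t and substitute into x ≡ 0 (mod 5): 4·t ≡ 0 − 1 = -1 (mod 5).
    Reduce coefficients mod 5: 4·t ≡ 4 (mod 5).
    The inverse of 4 mod 5 is 4 (since 4·4 = 16 = 3·5 + 1), so t ≡ 4·4 = 16 ≡ 1 (mod 5).
    Then x = 1 + 4·1 = 5, valid modulo lcm(4, 5) = 20: x ≡ 5 (mod 20).
  Combine with x ≡ 3 (mod 9); new modulus lcm = 180.
    Write x = 5 + 20·t and substitute into x ≡ 3 (mod 9): 20·t ≡ 3 − 5 = -2 (mod 9).
    Reduce coefficients mod 9: 2·t ≡ 7 (mod 9).
    The inverse of 2 mod 9 is 5 (since 2·5 = 10 = 1·9 + 1), so t ≡ 5·7 = 35 ≡ 8 (mod 9).
    Then x = 5 + 20·8 = 165, valid modulo lcm(20, 9) = 180: x ≡ 165 (mod 180).
  Combine with x ≡ 2 (mod 13); new modulus lcm = 2340.
    Write x = 165 + 180·t and substitute into x ≡ 2 (mod 13): 180·t ≡ 2 − 165 = -163 (mod 13).
    Reduce coefficients mod 13: 11·t ≡ 6 (mod 13).
    The inverse of 11 mod 13 is 6 (since 11·6 = 66 = 5·13 + 1), so t ≡ 6·6 = 36 ≡ 10 (mod 13).
    Then x = 165 + 180·10 = 1965, valid modulo lcm(180, 13) = 2340: x ≡ 1965 (mod 2340).
Verify against each original: 1965 mod 4 = 1, 1965 mod 5 = 0, 1965 mod 9 = 3, 1965 mod 13 = 2.

x ≡ 1965 (mod 2340).


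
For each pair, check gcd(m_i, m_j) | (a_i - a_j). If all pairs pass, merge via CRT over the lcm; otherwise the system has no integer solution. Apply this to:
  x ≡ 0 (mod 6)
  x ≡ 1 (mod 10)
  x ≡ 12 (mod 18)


Moduli 6, 10, 18 are not pairwise coprime, so CRT works modulo lcm(m_i) when all pairwise compatibility conditions hold.
Pairwise compatibility: gcd(m_i, m_j) must divide a_i - a_j for every pair.
Merge one congruence at a time:
  Start: x ≡ 0 (mod 6).
  Combine with x ≡ 1 (mod 10): gcd(6, 10) = 2, and 1 - 0 = 1 is NOT divisible by 2.
    ⇒ system is inconsistent (no integer solution).

No solution (the system is inconsistent).


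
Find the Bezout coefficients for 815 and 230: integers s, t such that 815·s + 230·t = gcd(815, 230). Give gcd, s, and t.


Euclidean algorithm on (815, 230) — divide until remainder is 0:
  815 = 3 · 230 + 125
  230 = 1 · 125 + 105
  125 = 1 · 105 + 20
  105 = 5 · 20 + 5
  20 = 4 · 5 + 0
gcd(815, 230) = 5.
Track Bezout coefficients alongside the remainders: start with r₀ = 815 = a·1 + b·0 (s = 1, t = 0) and r₁ = 230 = a·0 + b·1 (s = 0, t = 1); each new remainder r_{k+1} = r_{k-1} − q_k·r_k inherits s_{k+1} = s_{k-1} − q_k·s_k, t_{k+1} = t_{k-1} − q_k·t_k, so r_k = a·s_k + b·t_k at every step:
  q = 3: r = 125, s = 1 − 3·0 = 1, t = 0 − 3·1 = -3  (check: 815·1 + 230·(-3) = 125)
  q = 1: r = 105, s = 0 − 1·1 = -1, t = 1 − 1·(-3) = 4  (check: 815·(-1) + 230·4 = 105)
  q = 1: r = 20, s = 1 − 1·(-1) = 2, t = -3 − 1·4 = -7  (check: 815·2 + 230·(-7) = 20)
  q = 5: r = 5, s = -1 − 5·2 = -11, t = 4 − 5·(-7) = 39  (check: 815·(-11) + 230·39 = 5)
The row with r = 5 (the gcd) gives the Bezout coefficients s = -11, t = 39.
Result: 815 · (-11) + 230 · (39) = 5.

gcd(815, 230) = 5; s = -11, t = 39 (check: 815·(-11) + 230·39 = 5).


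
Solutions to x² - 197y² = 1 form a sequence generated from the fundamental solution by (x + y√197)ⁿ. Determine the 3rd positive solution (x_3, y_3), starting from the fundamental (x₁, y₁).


Step 1: Find the fundamental solution (x₁, y₁) of x² - 197y² = 1.
  Expand √197 as a continued fraction. a₀ = ⌊√197⌋ = 14; iterate m_{k+1} = d_k·a_k − m_k, d_{k+1} = (197 − m_{k+1}²)/d_k, a_{k+1} = ⌊(a₀ + m_{k+1})/d_{k+1}⌋ (starting m₀ = 0, d₀ = 1), with convergents p_k = a_k·p_{k-1} + p_{k-2}, q_k = a_k·q_{k-1} + q_{k-2} (p₋₁ = 1, q₋₁ = 0):
  k = 0: a₀ = 14; p₀/q₀ = 14/1; p₀² − 197·q₀² = 196 − 197 = -1.
  k = 1: m = 14, d = 1, a = ⌊(14 + 14)/1⌋ = 28; p/q = (28·14 + 1)/(28·1 + 0) = 393/28; p² − 197·q² = 154449 − 154448 = 1.
  The first convergent with p² − 197·q² = 1 gives the fundamental solution (x₁, y₁) = (393, 28).
Step 2: Apply the recurrence (x_{n+1}, y_{n+1}) = (x₁x_n + 197y₁y_n, x₁y_n + y₁x_n) repeatedly.
  From (x_1, y_1) = (393, 28): x_2 = 393·393 + 197·28·28 = 308897; y_2 = 393·28 + 28·393 = 22008.
  From (x_2, y_2) = (308897, 22008): x_3 = 393·308897 + 197·28·22008 = 242792649; y_3 = 393·22008 + 28·308897 = 17298260.
Step 3: Verify x_3² - 197·y_3² = 58948270408437201 - 58948270408437200 = 1 (should be 1). ✓

(x_1, y_1) = (393, 28); (x_3, y_3) = (242792649, 17298260).


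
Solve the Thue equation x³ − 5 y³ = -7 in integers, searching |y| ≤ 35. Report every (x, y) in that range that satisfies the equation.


The equation is x³ - 5y³ = -7. For fixed y, x³ = 5·y³ − 7, so a solution requires the RHS to be a perfect cube.
Strategy: iterate y from -35 to 35, compute RHS = 5·y³ − 7, and check whether it is a (positive or negative) perfect cube.
Check small values of y:
  y = 0: RHS = -7 is not a perfect cube.
  y = 1: RHS = -2 is not a perfect cube.
  y = -1: RHS = -12 is not a perfect cube.
  y = 2: RHS = 33 is not a perfect cube.
  y = -2: RHS = -47 is not a perfect cube.
  y = 3: RHS = 128 is not a perfect cube.
  y = -3: RHS = -142 is not a perfect cube.
Continuing the search up to |y| = 35 finds no solutions either.
No (x, y) in the scanned range satisfies the equation.

No integer solutions with |y| ≤ 35.


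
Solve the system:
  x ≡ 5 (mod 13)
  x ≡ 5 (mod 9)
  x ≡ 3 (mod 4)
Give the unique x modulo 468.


Moduli 13, 9, 4 are pairwise coprime; by CRT there is a unique solution modulo M = 13 · 9 · 4 = 468.
Solve pairwise, accumulating the modulus:
  Start with x ≡ 5 (mod 13).
  Combine with x ≡ 5 (mod 9): since gcd(13, 9) = 1, we get a unique residue mod 117.
    Write x = 5 + 13·t and substitute into x ≡ 5 (mod 9): 13·t ≡ 5 − 5 = 0 (mod 9).
    Reduce coefficients mod 9: 4·t ≡ 0 (mod 9).
    The inverse of 4 mod 9 is 7 (since 4·7 = 28 = 3·9 + 1), so t ≡ 7·0 = 0 ≡ 0 (mod 9).
    Then x = 5 + 13·0 = 5, valid modulo lcm(13, 9) = 117: x ≡ 5 (mod 117).
  Combine with x ≡ 3 (mod 4): since gcd(117, 4) = 1, we get a unique residue mod 468.
    Write x = 5 + 117·t and substitute into x ≡ 3 (mod 4): 117·t ≡ 3 − 5 = -2 (mod 4).
    Reduce coefficients mod 4: 1·t ≡ 2 (mod 4).
    So t ≡ 2 (mod 4).
    Then x = 5 + 117·2 = 239, valid modulo lcm(117, 4) = 468: x ≡ 239 (mod 468).
Verify: 239 mod 13 = 5 ✓, 239 mod 9 = 5 ✓, 239 mod 4 = 3 ✓.

x ≡ 239 (mod 468).


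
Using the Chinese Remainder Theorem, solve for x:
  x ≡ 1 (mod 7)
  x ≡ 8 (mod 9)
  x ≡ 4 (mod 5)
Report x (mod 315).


Moduli 7, 9, 5 are pairwise coprime; by CRT there is a unique solution modulo M = 7 · 9 · 5 = 315.
Solve pairwise, accumulating the modulus:
  Start with x ≡ 1 (mod 7).
  Combine with x ≡ 8 (mod 9): since gcd(7, 9) = 1, we get a unique residue mod 63.
    Write x = 1 + 7·t and substitute into x ≡ 8 (mod 9): 7·t ≡ 8 − 1 = 7 (mod 9).
    The inverse of 7 mod 9 is 4 (since 7·4 = 28 = 3·9 + 1), so t ≡ 4·7 = 28 ≡ 1 (mod 9).
    Then x = 1 + 7·1 = 8, valid modulo lcm(7, 9) = 63: x ≡ 8 (mod 63).
  Combine with x ≡ 4 (mod 5): since gcd(63, 5) = 1, we get a unique residue mod 315.
    Write x = 8 + 63·t and substitute into x ≡ 4 (mod 5): 63·t ≡ 4 − 8 = -4 (mod 5).
    Reduce coefficients mod 5: 3·t ≡ 1 (mod 5).
    The inverse of 3 mod 5 is 2 (since 3·2 = 6 = 1·5 + 1), so t ≡ 2·1 = 2 ≡ 2 (mod 5).
    Then x = 8 + 63·2 = 134, valid modulo lcm(63, 5) = 315: x ≡ 134 (mod 315).
Verify: 134 mod 7 = 1 ✓, 134 mod 9 = 8 ✓, 134 mod 5 = 4 ✓.

x ≡ 134 (mod 315).


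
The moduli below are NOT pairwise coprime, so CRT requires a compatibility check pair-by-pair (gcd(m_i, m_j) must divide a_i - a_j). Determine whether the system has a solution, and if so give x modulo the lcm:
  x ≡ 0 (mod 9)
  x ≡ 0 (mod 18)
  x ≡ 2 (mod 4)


Moduli 9, 18, 4 are not pairwise coprime, so CRT works modulo lcm(m_i) when all pairwise compatibility conditions hold.
Pairwise compatibility: gcd(m_i, m_j) must divide a_i - a_j for every pair.
Merge one congruence at a time:
  Start: x ≡ 0 (mod 9).
  Combine with x ≡ 0 (mod 18): gcd(9, 18) = 9; 0 - 0 = 0, which IS divisible by 9, so compatible.
    Write x = 0 + 9·t and substitute into x ≡ 0 (mod 18): 9·t ≡ 0 − 0 = 0 (mod 18).
    Divide the congruence (and modulus) by g = 9: 1·t ≡ 0 (mod 2).
    So t ≡ 0 (mod 2).
    Then x = 0 + 9·0 = 0, valid modulo lcm(9, 18) = 18: x ≡ 0 (mod 18).
  Combine with x ≡ 2 (mod 4): gcd(18, 4) = 2; 2 - 0 = 2, which IS divisible by 2, so compatible.
    Write x = 0 + 18·t and substitute into x ≡ 2 (mod 4): 18·t ≡ 2 − 0 = 2 (mod 4).
    Divide the congruence (and modulus) by g = 2: 9·t ≡ 1 (mod 2).
    Reduce coefficients mod 2: 1·t ≡ 1 (mod 2).
    So t ≡ 1 (mod 2).
    Then x = 0 + 18·1 = 18, valid modulo lcm(18, 4) = 36: x ≡ 18 (mod 36).
Verify: 18 mod 9 = 0, 18 mod 18 = 0, 18 mod 4 = 2.

x ≡ 18 (mod 36).


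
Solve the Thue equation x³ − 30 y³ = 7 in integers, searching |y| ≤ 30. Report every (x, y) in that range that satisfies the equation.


The equation is x³ - 30y³ = 7. For fixed y, x³ = 30·y³ + 7, so a solution requires the RHS to be a perfect cube.
Strategy: iterate y from -30 to 30, compute RHS = 30·y³ + 7, and check whether it is a (positive or negative) perfect cube.
Check small values of y:
  y = 0: RHS = 7 is not a perfect cube.
  y = 1: RHS = 37 is not a perfect cube.
  y = -1: RHS = -23 is not a perfect cube.
  y = 2: RHS = 247 is not a perfect cube.
  y = -2: RHS = -233 is not a perfect cube.
  y = 3: RHS = 817 is not a perfect cube.
  y = -3: RHS = -803 is not a perfect cube.
Continuing the search up to |y| = 30 finds no solutions either.
No (x, y) in the scanned range satisfies the equation.

No integer solutions with |y| ≤ 30.


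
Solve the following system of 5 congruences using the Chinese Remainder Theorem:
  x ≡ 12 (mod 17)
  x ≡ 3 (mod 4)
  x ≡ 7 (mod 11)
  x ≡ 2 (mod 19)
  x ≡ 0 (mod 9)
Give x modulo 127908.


Product of moduli M = 17 · 4 · 11 · 19 · 9 = 127908.
Merge one congruence at a time:
  Start: x ≡ 12 (mod 17).
  Combine with x ≡ 3 (mod 4); new modulus lcm = 68.
    Write x = 12 + 17·t and substitute into x ≡ 3 (mod 4): 17·t ≡ 3 − 12 = -9 (mod 4).
    Reduce coefficients mod 4: 1·t ≡ 3 (mod 4).
    So t ≡ 3 (mod 4).
    Then x = 12 + 17·3 = 63, valid modulo lcm(17, 4) = 68: x ≡ 63 (mod 68).
  Combine with x ≡ 7 (mod 11); new modulus lcm = 748.
    Write x = 63 + 68·t and substitute into x ≡ 7 (mod 11): 68·t ≡ 7 − 63 = -56 (mod 11).
    Reduce coefficients mod 11: 2·t ≡ 10 (mod 11).
    The inverse of 2 mod 11 is 6 (since 2·6 = 12 = 1·11 + 1), so t ≡ 6·10 = 60 ≡ 5 (mod 11).
    Then x = 63 + 68·5 = 403, valid modulo lcm(68, 11) = 748: x ≡ 403 (mod 748).
  Combine with x ≡ 2 (mod 19); new modulus lcm = 14212.
    Write x = 403 + 748·t and substitute into x ≡ 2 (mod 19): 748·t ≡ 2 − 403 = -401 (mod 19).
    Reduce coefficients mod 19: 7·t ≡ 17 (mod 19).
    The inverse of 7 mod 19 is 11 (since 7·11 = 77 = 4·19 + 1), so t ≡ 11·17 = 187 ≡ 16 (mod 19).
    Then x = 403 + 748·16 = 12371, valid modulo lcm(748, 19) = 14212: x ≡ 12371 (mod 14212).
  Combine with x ≡ 0 (mod 9); new modulus lcm = 127908.
    Write x = 12371 + 14212·t and substitute into x ≡ 0 (mod 9): 14212·t ≡ 0 − 12371 = -12371 (mod 9).
    Reduce coefficients mod 9: 1·t ≡ 4 (mod 9).
    So t ≡ 4 (mod 9).
    Then x = 12371 + 14212·4 = 69219, valid modulo lcm(14212, 9) = 127908: x ≡ 69219 (mod 127908).
Verify against each original: 69219 mod 17 = 12, 69219 mod 4 = 3, 69219 mod 11 = 7, 69219 mod 19 = 2, 69219 mod 9 = 0.

x ≡ 69219 (mod 127908).


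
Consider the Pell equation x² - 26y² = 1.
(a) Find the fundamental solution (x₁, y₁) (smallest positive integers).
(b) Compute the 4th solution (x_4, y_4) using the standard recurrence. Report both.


Step 1: Find the fundamental solution (x₁, y₁) of x² - 26y² = 1.
  Expand √26 as a continued fraction. a₀ = ⌊√26⌋ = 5; iterate m_{k+1} = d_k·a_k − m_k, d_{k+1} = (26 − m_{k+1}²)/d_k, a_{k+1} = ⌊(a₀ + m_{k+1})/d_{k+1}⌋ (starting m₀ = 0, d₀ = 1), with convergents p_k = a_k·p_{k-1} + p_{k-2}, q_k = a_k·q_{k-1} + q_{k-2} (p₋₁ = 1, q₋₁ = 0):
  k = 0: a₀ = 5; p₀/q₀ = 5/1; p₀² − 26·q₀² = 25 − 26 = -1.
  k = 1: m = 5, d = 1, a = ⌊(5 + 5)/1⌋ = 10; p/q = (10·5 + 1)/(10·1 + 0) = 51/10; p² − 26·q² = 2601 − 2600 = 1.
  The first convergent with p² − 26·q² = 1 gives the fundamental solution (x₁, y₁) = (51, 10).
Step 2: Apply the recurrence (x_{n+1}, y_{n+1}) = (x₁x_n + 26y₁y_n, x₁y_n + y₁x_n) repeatedly.
  From (x_1, y_1) = (51, 10): x_2 = 51·51 + 26·10·10 = 5201; y_2 = 51·10 + 10·51 = 1020.
  From (x_2, y_2) = (5201, 1020): x_3 = 51·5201 + 26·10·1020 = 530451; y_3 = 51·1020 + 10·5201 = 104030.
  From (x_3, y_3) = (530451, 104030): x_4 = 51·530451 + 26·10·104030 = 54100801; y_4 = 51·104030 + 10·530451 = 10610040.
Step 3: Verify x_4² - 26·y_4² = 2926896668841601 - 2926896668841600 = 1 (should be 1). ✓

(x_1, y_1) = (51, 10); (x_4, y_4) = (54100801, 10610040).


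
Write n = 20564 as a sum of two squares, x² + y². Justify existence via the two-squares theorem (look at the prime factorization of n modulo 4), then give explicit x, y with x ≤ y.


Step 1: Factor n = 20564 = 2^2 · 53 · 97.
Step 2: Check the mod-4 condition on each prime factor: 2 = 2 (special); 53 ≡ 1 (mod 4), exponent 1; 97 ≡ 1 (mod 4), exponent 1.
All primes ≡ 3 (mod 4) appear to even exponent (or don't appear), so by the two-squares theorem n IS expressible as a sum of two squares.
Step 3: Build a representation. Group n = k² · m with k = 2 and m = 53 · 97 = 5141 (a product of primes ≡ 1 (mod 4)); a representation of m scales to one of n via (k·x)² + (k·y)² = k²(x² + y²). Each prime p ≡ 1 (mod 4) is itself a sum of two squares; find a² by testing p − a² for a perfect square:
  53: 53 − 1² = 52, 53 − 2² = 49 = 7² ⇒ 53 = 2² + 7².
  97: 97 − 1² = 96, 97 − 2² = 93, 97 − 3² = 88, 97 − 4² = 81 = 9² ⇒ 97 = 4² + 9².
  Combine using the Brahmagupta–Fibonacci identity (a² + b²)(c² + d²) = (ac − bd)² + (ad + bc)² = (ac + bd)² + (ad − bc)²:
  53 · 97 = 5141: from (2² + 7²)(4² + 9²), take (2·4 − 7·9, 2·9 + 7·4) = (8 − 63, 18 + 28) = (-55, 46); dropping signs (only squares matter) gives (55, 46); check 55² + 46² = 3025 + 2116 = 5141 ✓.
  Scale by k = 2: (2·55, 2·46) = (110, 92).
Step 4: Order so x ≤ y and verify: 92² + 110² = 8464 + 12100 = 20564 = n. ✓

n = 20564 = 92² + 110² (one valid representation with x ≤ y).


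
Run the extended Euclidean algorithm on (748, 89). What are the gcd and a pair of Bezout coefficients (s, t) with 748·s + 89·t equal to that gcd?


Euclidean algorithm on (748, 89) — divide until remainder is 0:
  748 = 8 · 89 + 36
  89 = 2 · 36 + 17
  36 = 2 · 17 + 2
  17 = 8 · 2 + 1
  2 = 2 · 1 + 0
gcd(748, 89) = 1.
Track Bezout coefficients alongside the remainders: start with r₀ = 748 = a·1 + b·0 (s = 1, t = 0) and r₁ = 89 = a·0 + b·1 (s = 0, t = 1); each new remainder r_{k+1} = r_{k-1} − q_k·r_k inherits s_{k+1} = s_{k-1} − q_k·s_k, t_{k+1} = t_{k-1} − q_k·t_k, so r_k = a·s_k + b·t_k at every step:
  q = 8: r = 36, s = 1 − 8·0 = 1, t = 0 − 8·1 = -8  (check: 748·1 + 89·(-8) = 36)
  q = 2: r = 17, s = 0 − 2·1 = -2, t = 1 − 2·(-8) = 17  (check: 748·(-2) + 89·17 = 17)
  q = 2: r = 2, s = 1 − 2·(-2) = 5, t = -8 − 2·17 = -42  (check: 748·5 + 89·(-42) = 2)
  q = 8: r = 1, s = -2 − 8·5 = -42, t = 17 − 8·(-42) = 353  (check: 748·(-42) + 89·353 = 1)
The row with r = 1 (the gcd) gives the Bezout coefficients s = -42, t = 353.
Result: 748 · (-42) + 89 · (353) = 1.

gcd(748, 89) = 1; s = -42, t = 353 (check: 748·(-42) + 89·353 = 1).


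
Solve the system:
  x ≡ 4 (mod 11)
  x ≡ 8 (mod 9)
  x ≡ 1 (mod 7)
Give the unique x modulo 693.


Moduli 11, 9, 7 are pairwise coprime; by CRT there is a unique solution modulo M = 11 · 9 · 7 = 693.
Solve pairwise, accumulating the modulus:
  Start with x ≡ 4 (mod 11).
  Combine with x ≡ 8 (mod 9): since gcd(11, 9) = 1, we get a unique residue mod 99.
    Write x = 4 + 11·t and substitute into x ≡ 8 (mod 9): 11·t ≡ 8 − 4 = 4 (mod 9).
    Reduce coefficients mod 9: 2·t ≡ 4 (mod 9).
    The inverse of 2 mod 9 is 5 (since 2·5 = 10 = 1·9 + 1), so t ≡ 5·4 = 20 ≡ 2 (mod 9).
    Then x = 4 + 11·2 = 26, valid modulo lcm(11, 9) = 99: x ≡ 26 (mod 99).
  Combine with x ≡ 1 (mod 7): since gcd(99, 7) = 1, we get a unique residue mod 693.
    Write x = 26 + 99·t and substitute into x ≡ 1 (mod 7): 99·t ≡ 1 − 26 = -25 (mod 7).
    Reduce coefficients mod 7: 1·t ≡ 3 (mod 7).
    So t ≡ 3 (mod 7).
    Then x = 26 + 99·3 = 323, valid modulo lcm(99, 7) = 693: x ≡ 323 (mod 693).
Verify: 323 mod 11 = 4 ✓, 323 mod 9 = 8 ✓, 323 mod 7 = 1 ✓.

x ≡ 323 (mod 693).


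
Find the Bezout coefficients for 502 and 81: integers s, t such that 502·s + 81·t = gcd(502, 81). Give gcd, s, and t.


Euclidean algorithm on (502, 81) — divide until remainder is 0:
  502 = 6 · 81 + 16
  81 = 5 · 16 + 1
  16 = 16 · 1 + 0
gcd(502, 81) = 1.
Track Bezout coefficients alongside the remainders: start with r₀ = 502 = a·1 + b·0 (s = 1, t = 0) and r₁ = 81 = a·0 + b·1 (s = 0, t = 1); each new remainder r_{k+1} = r_{k-1} − q_k·r_k inherits s_{k+1} = s_{k-1} − q_k·s_k, t_{k+1} = t_{k-1} − q_k·t_k, so r_k = a·s_k + b·t_k at every step:
  q = 6: r = 16, s = 1 − 6·0 = 1, t = 0 − 6·1 = -6  (check: 502·1 + 81·(-6) = 16)
  q = 5: r = 1, s = 0 − 5·1 = -5, t = 1 − 5·(-6) = 31  (check: 502·(-5) + 81·31 = 1)
The row with r = 1 (the gcd) gives the Bezout coefficients s = -5, t = 31.
Result: 502 · (-5) + 81 · (31) = 1.

gcd(502, 81) = 1; s = -5, t = 31 (check: 502·(-5) + 81·31 = 1).


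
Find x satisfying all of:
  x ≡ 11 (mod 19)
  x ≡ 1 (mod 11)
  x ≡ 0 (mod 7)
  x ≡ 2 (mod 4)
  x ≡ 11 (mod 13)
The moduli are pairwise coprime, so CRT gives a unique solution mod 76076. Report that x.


Product of moduli M = 19 · 11 · 7 · 4 · 13 = 76076.
Merge one congruence at a time:
  Start: x ≡ 11 (mod 19).
  Combine with x ≡ 1 (mod 11); new modulus lcm = 209.
    Write x = 11 + 19·t and substitute into x ≡ 1 (mod 11): 19·t ≡ 1 − 11 = -10 (mod 11).
    Reduce coefficients mod 11: 8·t ≡ 1 (mod 11).
    The inverse of 8 mod 11 is 7 (since 8·7 = 56 = 5·11 + 1), so t ≡ 7·1 = 7 ≡ 7 (mod 11).
    Then x = 11 + 19·7 = 144, valid modulo lcm(19, 11) = 209: x ≡ 144 (mod 209).
  Combine with x ≡ 0 (mod 7); new modulus lcm = 1463.
    Write x = 144 + 209·t and substitute into x ≡ 0 (mod 7): 209·t ≡ 0 − 144 = -144 (mod 7).
    Reduce coefficients mod 7: 6·t ≡ 3 (mod 7).
    The inverse of 6 mod 7 is 6 (since 6·6 = 36 = 5·7 + 1), so t ≡ 6·3 = 18 ≡ 4 (mod 7).
    Then x = 144 + 209·4 = 980, valid modulo lcm(209, 7) = 1463: x ≡ 980 (mod 1463).
  Combine with x ≡ 2 (mod 4); new modulus lcm = 5852.
    Write x = 980 + 1463·t and substitute into x ≡ 2 (mod 4): 1463·t ≡ 2 − 980 = -978 (mod 4).
    Reduce coefficients mod 4: 3·t ≡ 2 (mod 4).
    The inverse of 3 mod 4 is 3 (since 3·3 = 9 = 2·4 + 1), so t ≡ 3·2 = 6 ≡ 2 (mod 4).
    Then x = 980 + 1463·2 = 3906, valid modulo lcm(1463, 4) = 5852: x ≡ 3906 (mod 5852).
  Combine with x ≡ 11 (mod 13); new modulus lcm = 76076.
    Write x = 3906 + 5852·t and substitute into x ≡ 11 (mod 13): 5852·t ≡ 11 − 3906 = -3895 (mod 13).
    Reduce coefficients mod 13: 2·t ≡ 5 (mod 13).
    The inverse of 2 mod 13 is 7 (since 2·7 = 14 = 1·13 + 1), so t ≡ 7·5 = 35 ≡ 9 (mod 13).
    Then x = 3906 + 5852·9 = 56574, valid modulo lcm(5852, 13) = 76076: x ≡ 56574 (mod 76076).
Verify against each original: 56574 mod 19 = 11, 56574 mod 11 = 1, 56574 mod 7 = 0, 56574 mod 4 = 2, 56574 mod 13 = 11.

x ≡ 56574 (mod 76076).


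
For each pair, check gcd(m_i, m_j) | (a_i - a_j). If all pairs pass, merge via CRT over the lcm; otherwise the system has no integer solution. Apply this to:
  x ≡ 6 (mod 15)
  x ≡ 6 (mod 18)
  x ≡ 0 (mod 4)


Moduli 15, 18, 4 are not pairwise coprime, so CRT works modulo lcm(m_i) when all pairwise compatibility conditions hold.
Pairwise compatibility: gcd(m_i, m_j) must divide a_i - a_j for every pair.
Merge one congruence at a time:
  Start: x ≡ 6 (mod 15).
  Combine with x ≡ 6 (mod 18): gcd(15, 18) = 3; 6 - 6 = 0, which IS divisible by 3, so compatible.
    Write x = 6 + 15·t and substitute into x ≡ 6 (mod 18): 15·t ≡ 6 − 6 = 0 (mod 18).
    Divide the congruence (and modulus) by g = 3: 5·t ≡ 0 (mod 6).
    The inverse of 5 mod 6 is 5 (since 5·5 = 25 = 4·6 + 1), so t ≡ 5·0 = 0 ≡ 0 (mod 6).
    Then x = 6 + 15·0 = 6, valid modulo lcm(15, 18) = 90: x ≡ 6 (mod 90).
  Combine with x ≡ 0 (mod 4): gcd(90, 4) = 2; 0 - 6 = -6, which IS divisible by 2, so compatible.
    Write x = 6 + 90·t and substitute into x ≡ 0 (mod 4): 90·t ≡ 0 − 6 = -6 (mod 4).
    Divide the congruence (and modulus) by g = 2: 45·t ≡ -3 (mod 2).
    Reduce coefficients mod 2: 1·t ≡ 1 (mod 2).
    So t ≡ 1 (mod 2).
    Then x = 6 + 90·1 = 96, valid modulo lcm(90, 4) = 180: x ≡ 96 (mod 180).
Verify: 96 mod 15 = 6, 96 mod 18 = 6, 96 mod 4 = 0.

x ≡ 96 (mod 180).


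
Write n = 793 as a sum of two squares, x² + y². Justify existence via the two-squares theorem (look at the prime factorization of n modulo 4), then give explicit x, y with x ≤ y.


Step 1: Factor n = 793 = 13 · 61.
Step 2: Check the mod-4 condition on each prime factor: 13 ≡ 1 (mod 4), exponent 1; 61 ≡ 1 (mod 4), exponent 1.
All primes ≡ 3 (mod 4) appear to even exponent (or don't appear), so by the two-squares theorem n IS expressible as a sum of two squares.
Step 3: Build a representation. Here n = 13 · 61 is a product of primes ≡ 1 (mod 4). Each prime p ≡ 1 (mod 4) is itself a sum of two squares; find a² by testing p − a² for a perfect square:
  13: 13 − 1² = 12, 13 − 2² = 9 = 3² ⇒ 13 = 2² + 3².
  61: 61 − 1² = 60, 61 − 2² = 57, 61 − 3² = 52, 61 − 4² = 45, 61 − 5² = 36 = 6² ⇒ 61 = 5² + 6².
  Combine using the Brahmagupta–Fibonacci identity (a² + b²)(c² + d²) = (ac − bd)² + (ad + bc)² = (ac + bd)² + (ad − bc)²:
  13 · 61 = 793: from (2² + 3²)(5² + 6²), take (2·5 − 3·6, 2·6 + 3·5) = (10 − 18, 12 + 15) = (-8, 27); dropping signs (only squares matter) gives (8, 27); check 8² + 27² = 64 + 729 = 793 ✓.
Step 4: Order so x ≤ y and verify: 8² + 27² = 64 + 729 = 793 = n. ✓

n = 793 = 8² + 27² (one valid representation with x ≤ y).


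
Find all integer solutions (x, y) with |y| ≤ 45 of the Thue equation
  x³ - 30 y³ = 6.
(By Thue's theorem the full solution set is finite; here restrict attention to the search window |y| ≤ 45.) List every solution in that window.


The equation is x³ - 30y³ = 6. For fixed y, x³ = 30·y³ + 6, so a solution requires the RHS to be a perfect cube.
Strategy: iterate y from -45 to 45, compute RHS = 30·y³ + 6, and check whether it is a (positive or negative) perfect cube.
Check small values of y:
  y = 0: RHS = 6 is not a perfect cube.
  y = 1: RHS = 36 is not a perfect cube.
  y = -1: RHS = -24 is not a perfect cube.
  y = 2: RHS = 246 is not a perfect cube.
  y = -2: RHS = -234 is not a perfect cube.
  y = 3: RHS = 816 is not a perfect cube.
  y = -3: RHS = -804 is not a perfect cube.
Continuing the search up to |y| = 45 finds no solutions either.
No (x, y) in the scanned range satisfies the equation.

No integer solutions with |y| ≤ 45.


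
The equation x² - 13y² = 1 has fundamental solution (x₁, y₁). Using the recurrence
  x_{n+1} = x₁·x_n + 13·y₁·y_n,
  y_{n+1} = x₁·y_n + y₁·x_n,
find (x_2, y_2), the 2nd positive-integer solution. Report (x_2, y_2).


Step 1: Find the fundamental solution (x₁, y₁) of x² - 13y² = 1.
  Expand √13 as a continued fraction. a₀ = ⌊√13⌋ = 3; iterate m_{k+1} = d_k·a_k − m_k, d_{k+1} = (13 − m_{k+1}²)/d_k, a_{k+1} = ⌊(a₀ + m_{k+1})/d_{k+1}⌋ (starting m₀ = 0, d₀ = 1), with convergents p_k = a_k·p_{k-1} + p_{k-2}, q_k = a_k·q_{k-1} + q_{k-2} (p₋₁ = 1, q₋₁ = 0):
  k = 0: a₀ = 3; p₀/q₀ = 3/1; p₀² − 13·q₀² = 9 − 13 = -4.
  k = 1: m = 3, d = 4, a = ⌊(3 + 3)/4⌋ = 1; p/q = (1·3 + 1)/(1·1 + 0) = 4/1; p² − 13·q² = 16 − 13 = 3.
  k = 2: m = 1, d = 3, a = ⌊(3 + 1)/3⌋ = 1; p/q = (1·4 + 3)/(1·1 + 1) = 7/2; p² − 13·q² = 49 − 52 = -3.
  k = 3: m = 2, d = 3, a = ⌊(3 + 2)/3⌋ = 1; p/q = (1·7 + 4)/(1·2 + 1) = 11/3; p² − 13·q² = 121 − 117 = 4.
  k = 4: m = 1, d = 4, a = ⌊(3 + 1)/4⌋ = 1; p/q = (1·11 + 7)/(1·3 + 2) = 18/5; p² − 13·q² = 324 − 325 = -1.
  k = 5: m = 3, d = 1, a = ⌊(3 + 3)/1⌋ = 6; p/q = (6·18 + 11)/(6·5 + 3) = 119/33; p² − 13·q² = 14161 − 14157 = 4.
  k = 6: m = 3, d = 4, a = ⌊(3 + 3)/4⌋ = 1; p/q = (1·119 + 18)/(1·33 + 5) = 137/38; p² − 13·q² = 18769 − 18772 = -3.
  k = 7: m = 1, d = 3, a = ⌊(3 + 1)/3⌋ = 1; p/q = (1·137 + 119)/(1·38 + 33) = 256/71; p² − 13·q² = 65536 − 65533 = 3.
  k = 8: m = 2, d = 3, a = ⌊(3 + 2)/3⌋ = 1; p/q = (1·256 + 137)/(1·71 + 38) = 393/109; p² − 13·q² = 154449 − 154453 = -4.
  k = 9: m = 1, d = 4, a = ⌊(3 + 1)/4⌋ = 1; p/q = (1·393 + 256)/(1·109 + 71) = 649/180; p² − 13·q² = 421201 − 421200 = 1.
  The first convergent with p² − 13·q² = 1 gives the fundamental solution (x₁, y₁) = (649, 180).
Step 2: Apply the recurrence (x_{n+1}, y_{n+1}) = (x₁x_n + 13y₁y_n, x₁y_n + y₁x_n) repeatedly.
  From (x_1, y_1) = (649, 180): x_2 = 649·649 + 13·180·180 = 842401; y_2 = 649·180 + 180·649 = 233640.
Step 3: Verify x_2² - 13·y_2² = 709639444801 - 709639444800 = 1 (should be 1). ✓

(x_1, y_1) = (649, 180); (x_2, y_2) = (842401, 233640).


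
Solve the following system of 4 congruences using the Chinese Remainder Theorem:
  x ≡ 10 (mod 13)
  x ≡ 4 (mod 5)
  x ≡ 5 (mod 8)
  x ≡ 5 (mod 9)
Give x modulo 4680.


Product of moduli M = 13 · 5 · 8 · 9 = 4680.
Merge one congruence at a time:
  Start: x ≡ 10 (mod 13).
  Combine with x ≡ 4 (mod 5); new modulus lcm = 65.
    Write x = 10 + 13·t and substitute into x ≡ 4 (mod 5): 13·t ≡ 4 − 10 = -6 (mod 5).
    Reduce coefficients mod 5: 3·t ≡ 4 (mod 5).
    The inverse of 3 mod 5 is 2 (since 3·2 = 6 = 1·5 + 1), so t ≡ 2·4 = 8 ≡ 3 (mod 5).
    Then x = 10 + 13·3 = 49, valid modulo lcm(13, 5) = 65: x ≡ 49 (mod 65).
  Combine with x ≡ 5 (mod 8); new modulus lcm = 520.
    Write x = 49 + 65·t and substitute into x ≡ 5 (mod 8): 65·t ≡ 5 − 49 = -44 (mod 8).
    Reduce coefficients mod 8: 1·t ≡ 4 (mod 8).
    So t ≡ 4 (mod 8).
    Then x = 49 + 65·4 = 309, valid modulo lcm(65, 8) = 520: x ≡ 309 (mod 520).
  Combine with x ≡ 5 (mod 9); new modulus lcm = 4680.
    Write x = 309 + 520·t and substitute into x ≡ 5 (mod 9): 520·t ≡ 5 − 309 = -304 (mod 9).
    Reduce coefficients mod 9: 7·t ≡ 2 (mod 9).
    The inverse of 7 mod 9 is 4 (since 7·4 = 28 = 3·9 + 1), so t ≡ 4·2 = 8 ≡ 8 (mod 9).
    Then x = 309 + 520·8 = 4469, valid modulo lcm(520, 9) = 4680: x ≡ 4469 (mod 4680).
Verify against each original: 4469 mod 13 = 10, 4469 mod 5 = 4, 4469 mod 8 = 5, 4469 mod 9 = 5.

x ≡ 4469 (mod 4680).


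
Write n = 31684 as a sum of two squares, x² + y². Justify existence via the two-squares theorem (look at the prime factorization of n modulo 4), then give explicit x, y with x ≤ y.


Step 1: Factor n = 31684 = 2^2 · 89^2.
Step 2: Check the mod-4 condition on each prime factor: 2 = 2 (special); 89 ≡ 1 (mod 4), exponent 2.
All primes ≡ 3 (mod 4) appear to even exponent (or don't appear), so by the two-squares theorem n IS expressible as a sum of two squares.
Step 3: Build a representation. Group n = k² · m with k = 2 and m = 89 · 89 = 7921 (a product of primes ≡ 1 (mod 4)); a representation of m scales to one of n via (k·x)² + (k·y)² = k²(x² + y²). Each prime p ≡ 1 (mod 4) is itself a sum of two squares; find a² by testing p − a² for a perfect square:
  89: 89 − 1² = 88, 89 − 2² = 85, 89 − 3² = 80, 89 − 4² = 73, 89 − 5² = 64 = 8² ⇒ 89 = 5² + 8².
  Combine using the Brahmagupta–Fibonacci identity (a² + b²)(c² + d²) = (ac − bd)² + (ad + bc)² = (ac + bd)² + (ad − bc)²:
  89 · 89 = 7921: from (5² + 8²)(5² + 8²), take (5·5 − 8·8, 5·8 + 8·5) = (25 − 64, 40 + 40) = (-39, 80); dropping signs (only squares matter) gives (39, 80); check 39² + 80² = 1521 + 6400 = 7921 ✓.
  Scale by k = 2: (2·39, 2·80) = (78, 160).
Step 4: Order so x ≤ y and verify: 78² + 160² = 6084 + 25600 = 31684 = n. ✓

n = 31684 = 78² + 160² (one valid representation with x ≤ y).
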